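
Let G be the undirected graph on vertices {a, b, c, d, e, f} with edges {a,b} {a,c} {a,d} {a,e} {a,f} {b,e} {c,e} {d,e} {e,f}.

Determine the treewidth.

A width-2 tree decomposition is:
Bags: B1 = {a, b, e}  B2 = {a, c, e}  B3 = {a, d, e}  B4 = {a, e, f}
Tree: B1–B2, B2–B3, B1–B4
Each bag holds 3 vertices, so the decomposition has width 2, which upper-bounds the treewidth. On the other hand G contains the 3-clique {a, d, e}. A clique must lie in a single bag of any decomposition, so no decomposition can have width below 2. Therefore the treewidth is 2.

2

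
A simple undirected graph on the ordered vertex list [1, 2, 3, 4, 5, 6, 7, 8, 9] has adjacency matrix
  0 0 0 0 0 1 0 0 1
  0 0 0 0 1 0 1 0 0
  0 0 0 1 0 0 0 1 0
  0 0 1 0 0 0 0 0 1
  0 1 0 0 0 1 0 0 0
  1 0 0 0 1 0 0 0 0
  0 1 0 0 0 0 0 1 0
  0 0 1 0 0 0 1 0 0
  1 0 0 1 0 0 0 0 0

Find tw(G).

2

A width-2 tree decomposition is:
Bags: B1 = {2, 7, 8}  B2 = {2, 3, 8}  B3 = {2, 3, 4}  B4 = {2, 4, 9}  B5 = {1, 2, 9}  B6 = {1, 2, 6}  B7 = {2, 5, 6}
Tree: B1–B2, B2–B3, B3–B4, B4–B5, B5–B6, B6–B7
Every bag has size at most 3, so the width is 3 − 1 = 2 and tw(G) ≤ 2. Since 2–7–8–3–4–9–1–6–5–2 is a cycle in G, G is not acyclic. Forests are exactly the graphs of treewidth ≤ 1, so tw(G) ≥ 2. The upper and lower bounds meet at 2, so that is the treewidth.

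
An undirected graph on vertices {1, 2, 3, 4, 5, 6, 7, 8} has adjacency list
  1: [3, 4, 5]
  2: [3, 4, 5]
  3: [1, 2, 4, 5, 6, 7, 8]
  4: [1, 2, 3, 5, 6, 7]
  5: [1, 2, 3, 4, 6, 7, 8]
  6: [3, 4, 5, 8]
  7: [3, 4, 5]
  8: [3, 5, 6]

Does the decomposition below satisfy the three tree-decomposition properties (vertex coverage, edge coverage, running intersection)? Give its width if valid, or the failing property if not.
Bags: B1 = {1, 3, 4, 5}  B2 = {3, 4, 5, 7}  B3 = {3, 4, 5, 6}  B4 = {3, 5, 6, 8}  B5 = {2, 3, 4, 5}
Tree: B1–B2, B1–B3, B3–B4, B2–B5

Yes; width 3.

Vertex coverage: the bags together contain {1, 2, 3, 4, 5, 6, 7, 8}, the full vertex set. Edge coverage: each edge of G has both endpoints in at least one bag. Running intersection: for every vertex, the bags containing it form a connected subtree. All three properties hold, so this is a valid tree decomposition of width max|bag| − 1 = 3, and hence tw(G) ≤ 3.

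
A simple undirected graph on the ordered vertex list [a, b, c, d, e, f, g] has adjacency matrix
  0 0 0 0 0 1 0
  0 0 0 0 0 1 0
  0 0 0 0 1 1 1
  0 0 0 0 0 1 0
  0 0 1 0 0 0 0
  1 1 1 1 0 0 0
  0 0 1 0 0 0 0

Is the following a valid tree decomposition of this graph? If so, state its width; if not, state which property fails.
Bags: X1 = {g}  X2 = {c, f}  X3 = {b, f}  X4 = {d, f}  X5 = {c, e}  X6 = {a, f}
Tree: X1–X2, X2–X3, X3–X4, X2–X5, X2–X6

No — edge (c,g) lies in no bag.

A tree decomposition must satisfy three properties: every vertex lies in some bag; for every edge, both endpoints lie together in some bag; and for every vertex, the bags containing it form a connected subtree. Here edge (c,g) lies in no bag, so the decomposition is invalid.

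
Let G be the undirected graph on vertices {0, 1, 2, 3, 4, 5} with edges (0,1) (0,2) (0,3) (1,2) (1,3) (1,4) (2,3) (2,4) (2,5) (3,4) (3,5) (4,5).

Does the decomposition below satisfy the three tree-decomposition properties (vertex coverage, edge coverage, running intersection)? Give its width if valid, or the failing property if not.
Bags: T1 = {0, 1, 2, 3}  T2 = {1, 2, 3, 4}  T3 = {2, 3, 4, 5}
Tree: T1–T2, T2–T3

Vertex coverage: the bags together contain {0, 1, 2, 3, 4, 5}, the full vertex set. Edge coverage: each edge of G has both endpoints in at least one bag. Running intersection: for every vertex, the bags containing it form a connected subtree. All three properties hold, so this is a valid tree decomposition of width max|bag| − 1 = 3, and hence tw(G) ≤ 3.

Yes; width 3.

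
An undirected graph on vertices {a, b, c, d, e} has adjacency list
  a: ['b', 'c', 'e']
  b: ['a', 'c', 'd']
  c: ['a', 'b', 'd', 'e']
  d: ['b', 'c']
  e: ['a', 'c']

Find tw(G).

A width-2 tree decomposition is:
Bags: B1 = {a, b, c}  B2 = {a, c, e}  B3 = {b, c, d}
Tree: B1–B2, B1–B3
Each bag holds 3 vertices, so the decomposition has width 2, which upper-bounds the treewidth. Conversely, {b, c, d} is a clique of size 3, and the vertices of any clique must share a bag in every tree decomposition; so some bag has ≥ 3 vertices and tw(G) ≥ 2. Hence tw(G) = 2 exactly.

2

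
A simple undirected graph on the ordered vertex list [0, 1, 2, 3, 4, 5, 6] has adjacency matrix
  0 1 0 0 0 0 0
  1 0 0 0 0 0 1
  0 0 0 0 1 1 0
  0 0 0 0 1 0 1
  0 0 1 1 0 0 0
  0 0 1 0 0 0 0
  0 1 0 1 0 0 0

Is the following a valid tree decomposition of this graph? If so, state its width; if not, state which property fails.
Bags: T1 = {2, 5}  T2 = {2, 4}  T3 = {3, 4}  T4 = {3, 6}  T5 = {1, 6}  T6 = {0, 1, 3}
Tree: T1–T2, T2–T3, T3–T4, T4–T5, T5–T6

A tree decomposition must satisfy three properties: every vertex lies in some bag; for every edge, both endpoints lie together in some bag; and for every vertex, the bags containing it form a connected subtree. Here bags containing vertex 3 are not connected in the tree, so the decomposition is invalid.

No — bags containing vertex 3 are not connected in the tree.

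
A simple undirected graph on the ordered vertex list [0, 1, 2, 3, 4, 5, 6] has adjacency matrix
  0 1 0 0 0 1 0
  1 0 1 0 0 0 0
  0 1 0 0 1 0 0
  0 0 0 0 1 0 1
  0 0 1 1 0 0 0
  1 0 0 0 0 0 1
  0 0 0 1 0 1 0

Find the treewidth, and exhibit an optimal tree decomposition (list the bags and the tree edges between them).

The largest bag has 3 vertices, giving width 2; this decomposition certifies tw(G) ≤ 2. For the lower bound, G contains the cycle 4–2–1–0–5–6–3–4, so G is not a forest; only forests have treewidth ≤ 1, hence tw(G) ≥ 2. The upper and lower bounds meet at 2, so that is the treewidth.

Treewidth 2.
One such decomposition:
Bags: B1 = {1, 2, 4}  B2 = {0, 1, 4}  B3 = {0, 4, 5}  B4 = {4, 5, 6}  B5 = {3, 4, 6}
Tree: B1–B2, B2–B3, B3–B4, B4–B5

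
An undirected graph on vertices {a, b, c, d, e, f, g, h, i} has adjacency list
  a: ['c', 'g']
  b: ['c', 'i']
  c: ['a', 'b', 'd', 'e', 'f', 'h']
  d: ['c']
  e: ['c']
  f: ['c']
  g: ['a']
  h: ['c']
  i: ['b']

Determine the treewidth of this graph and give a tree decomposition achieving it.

Treewidth 1.
Bags: B1 = {c, h}  B2 = {a, c}  B3 = {b, c}  B4 = {a, g}  B5 = {c, f}  B6 = {c, d}  B7 = {c, e}  B8 = {b, i}
Tree: B1–B2, B1–B3, B2–B4, B3–B5, B5–B6, B6–B7, B3–B8

The largest bag has 2 vertices, giving width 1; this decomposition certifies tw(G) ≤ 1. Since G has at least one edge (e.g. c–h), it is not an edgeless graph, so tw(G) ≥ 1. The upper and lower bounds meet at 1, so that is the treewidth.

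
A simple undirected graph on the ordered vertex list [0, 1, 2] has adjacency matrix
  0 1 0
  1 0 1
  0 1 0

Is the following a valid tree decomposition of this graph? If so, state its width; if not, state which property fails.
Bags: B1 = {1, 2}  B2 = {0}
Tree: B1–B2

No — edge (1,0) lies in no bag.

A tree decomposition must satisfy three properties: every vertex lies in some bag; for every edge, both endpoints lie together in some bag; and for every vertex, the bags containing it form a connected subtree. Here edge (1,0) lies in no bag, so the decomposition is invalid.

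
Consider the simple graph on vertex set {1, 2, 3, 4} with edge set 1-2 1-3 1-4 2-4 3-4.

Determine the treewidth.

2

A width-2 tree decomposition is:
Bags: B1 = {1, 2, 4}  B2 = {1, 3, 4}
Tree: B1–B2
Every bag has size at most 3, so the width is 3 − 1 = 2 and tw(G) ≤ 2. For the lower bound, the 3 vertices {1, 2, 4} are pairwise adjacent, and any tree decomposition puts a clique entirely inside one bag — forcing width ≥ 2. Therefore the treewidth is 2.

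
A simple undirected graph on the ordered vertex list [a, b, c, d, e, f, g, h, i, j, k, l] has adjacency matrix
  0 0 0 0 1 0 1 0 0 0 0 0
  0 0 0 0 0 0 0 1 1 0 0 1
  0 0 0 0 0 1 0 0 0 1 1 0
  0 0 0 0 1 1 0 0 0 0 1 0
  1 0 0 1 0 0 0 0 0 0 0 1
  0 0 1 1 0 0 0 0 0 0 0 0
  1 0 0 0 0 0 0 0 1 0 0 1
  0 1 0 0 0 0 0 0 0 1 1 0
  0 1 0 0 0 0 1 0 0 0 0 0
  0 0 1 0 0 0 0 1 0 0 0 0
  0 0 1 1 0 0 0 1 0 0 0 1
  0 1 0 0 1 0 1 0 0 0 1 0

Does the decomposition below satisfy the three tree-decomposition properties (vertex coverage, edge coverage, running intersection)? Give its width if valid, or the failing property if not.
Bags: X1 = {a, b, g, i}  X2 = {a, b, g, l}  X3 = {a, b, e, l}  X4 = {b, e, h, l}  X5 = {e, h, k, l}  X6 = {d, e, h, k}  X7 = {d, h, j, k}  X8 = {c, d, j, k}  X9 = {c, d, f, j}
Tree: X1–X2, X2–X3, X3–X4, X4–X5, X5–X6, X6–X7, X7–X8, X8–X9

Vertex coverage: the bags together contain {a, b, c, d, e, f, g, h, i, j, k, l}, the full vertex set. Edge coverage: each edge of G has both endpoints in at least one bag. Running intersection: for every vertex, the bags containing it form a connected subtree. All three properties hold, so this is a valid tree decomposition of width max|bag| − 1 = 3, and hence tw(G) ≤ 3.

Yes; width 3.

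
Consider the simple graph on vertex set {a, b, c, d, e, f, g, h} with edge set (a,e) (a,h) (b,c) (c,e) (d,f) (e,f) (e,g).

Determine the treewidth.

A width-1 tree decomposition is:
Bags: B1 = {c, e}  B2 = {e, g}  B3 = {a, e}  B4 = {b, c}  B5 = {e, f}  B6 = {a, h}  B7 = {d, f}
Tree: B1–B2, B1–B3, B1–B4, B2–B5, B3–B6, B5–B7
Every bag has size at most 2, so the width is 2 − 1 = 1 and tw(G) ≤ 1. Since G has at least one edge (e.g. e–c), it is not an edgeless graph, so tw(G) ≥ 1. Hence tw(G) = 1 exactly.

1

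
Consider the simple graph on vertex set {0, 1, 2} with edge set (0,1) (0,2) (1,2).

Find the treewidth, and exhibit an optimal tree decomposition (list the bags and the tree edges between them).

Treewidth 2.
Bags: B1 = {0, 1, 2}
Tree: (single bag)

A single bag containing all 3 vertices is trivially a valid decomposition of width 2. Conversely, {0, 1, 2} is a clique of size 3, and the vertices of any clique must share a bag in every tree decomposition; so some bag has ≥ 3 vertices and tw(G) ≥ 2. Combining the bounds, tw(G) = 2.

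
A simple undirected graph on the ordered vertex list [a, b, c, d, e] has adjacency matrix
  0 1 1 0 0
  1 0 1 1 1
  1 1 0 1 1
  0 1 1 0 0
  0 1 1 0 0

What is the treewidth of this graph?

A width-2 tree decomposition is:
Bags: B1 = {a, b, c}  B2 = {b, c, d}  B3 = {b, c, e}
Tree: B1–B2, B1–B3
Every bag has size at most 3, so the width is 3 − 1 = 2 and tw(G) ≤ 2. For the lower bound, the 3 vertices {b, c, d} are pairwise adjacent, and any tree decomposition puts a clique entirely inside one bag — forcing width ≥ 2. Therefore the treewidth is 2.

2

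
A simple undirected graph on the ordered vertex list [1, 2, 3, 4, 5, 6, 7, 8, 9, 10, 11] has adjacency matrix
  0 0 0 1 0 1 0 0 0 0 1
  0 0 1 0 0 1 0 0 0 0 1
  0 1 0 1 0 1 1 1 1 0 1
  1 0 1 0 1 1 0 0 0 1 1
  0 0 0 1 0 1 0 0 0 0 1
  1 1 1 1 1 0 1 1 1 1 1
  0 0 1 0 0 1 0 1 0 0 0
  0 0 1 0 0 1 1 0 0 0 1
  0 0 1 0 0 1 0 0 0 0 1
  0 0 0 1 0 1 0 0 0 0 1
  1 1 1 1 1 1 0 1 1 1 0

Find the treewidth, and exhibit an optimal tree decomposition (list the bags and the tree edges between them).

Every bag has size at most 4, so the width is 4 − 1 = 3 and tw(G) ≤ 3. Conversely, {1, 4, 6, 11} is a clique of size 4, and the vertices of any clique must share a bag in every tree decomposition; so some bag has ≥ 4 vertices and tw(G) ≥ 3. Therefore the treewidth is 3.

Treewidth 3.
Bags: B1 = {3, 4, 6, 11}  B2 = {1, 4, 6, 11}  B3 = {3, 6, 8, 11}  B4 = {4, 6, 10, 11}  B5 = {2, 3, 6, 11}  B6 = {3, 6, 9, 11}  B7 = {3, 6, 7, 8}  B8 = {4, 5, 6, 11}
Tree: B1–B2, B1–B3, B1–B4, B1–B5, B3–B6, B3–B7, B2–B8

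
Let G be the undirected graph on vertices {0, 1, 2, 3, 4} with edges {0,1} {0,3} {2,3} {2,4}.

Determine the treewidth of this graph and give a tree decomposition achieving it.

Each bag holds 2 vertices, so the decomposition has width 1, which upper-bounds the treewidth. G has an edge, so its treewidth is at least 1. Therefore the treewidth is 1.

Treewidth 1.
One optimal decomposition is:
Bags: B1 = {0, 1}  B2 = {0, 3}  B3 = {2, 3}  B4 = {2, 4}
Tree: B1–B2, B2–B3, B3–B4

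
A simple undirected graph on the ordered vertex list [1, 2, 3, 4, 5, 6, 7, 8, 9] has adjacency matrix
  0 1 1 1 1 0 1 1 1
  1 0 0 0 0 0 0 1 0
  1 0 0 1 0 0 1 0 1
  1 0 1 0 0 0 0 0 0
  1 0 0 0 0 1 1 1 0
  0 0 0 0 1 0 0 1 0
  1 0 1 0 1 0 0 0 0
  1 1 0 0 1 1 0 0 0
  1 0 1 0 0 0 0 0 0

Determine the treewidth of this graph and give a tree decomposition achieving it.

Treewidth 2.
One optimal decomposition is:
Bags: B1 = {5, 6, 8}  B2 = {1, 5, 8}  B3 = {1, 5, 7}  B4 = {1, 2, 8}  B5 = {1, 3, 7}  B6 = {1, 3, 4}  B7 = {1, 3, 9}
Tree: B1–B2, B2–B3, B2–B4, B3–B5, B5–B6, B5–B7

Each bag holds 3 vertices, so the decomposition has width 2, which upper-bounds the treewidth. For the lower bound, the 3 vertices {1, 2, 8} are pairwise adjacent, and any tree decomposition puts a clique entirely inside one bag — forcing width ≥ 2. Hence tw(G) = 2 exactly.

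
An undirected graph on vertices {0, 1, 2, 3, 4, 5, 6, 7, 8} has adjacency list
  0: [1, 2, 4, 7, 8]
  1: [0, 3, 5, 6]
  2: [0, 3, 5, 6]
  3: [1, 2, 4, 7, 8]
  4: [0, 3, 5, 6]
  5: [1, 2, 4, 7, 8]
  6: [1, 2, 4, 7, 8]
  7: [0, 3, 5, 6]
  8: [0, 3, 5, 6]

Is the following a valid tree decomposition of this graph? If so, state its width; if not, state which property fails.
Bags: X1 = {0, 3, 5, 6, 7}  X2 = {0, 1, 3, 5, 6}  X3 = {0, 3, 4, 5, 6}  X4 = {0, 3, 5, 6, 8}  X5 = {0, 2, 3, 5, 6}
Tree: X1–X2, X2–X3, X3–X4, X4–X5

Every vertex of G appears in some bag (union = {0, 1, 2, 3, 4, 5, 6, 7, 8}); every edge is covered by a bag; and for each vertex v the set of bags containing v is connected in the bag tree. The decomposition is therefore valid. The largest bag has 5 vertices, so the width is 4.

Yes; width 4.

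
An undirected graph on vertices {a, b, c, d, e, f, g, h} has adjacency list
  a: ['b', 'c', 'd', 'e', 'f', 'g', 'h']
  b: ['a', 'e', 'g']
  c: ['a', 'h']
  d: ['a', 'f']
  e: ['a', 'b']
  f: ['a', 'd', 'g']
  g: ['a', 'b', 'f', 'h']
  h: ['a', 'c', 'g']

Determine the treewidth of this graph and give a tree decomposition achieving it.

Every bag has size at most 3, so the width is 3 − 1 = 2 and tw(G) ≤ 2. On the other hand G contains the 3-clique {a, d, f}. A clique must lie in a single bag of any decomposition, so no decomposition can have width below 2. The upper and lower bounds meet at 2, so that is the treewidth.

Treewidth 2.
One such decomposition:
Bags: B1 = {a, f, g}  B2 = {a, d, f}  B3 = {a, b, g}  B4 = {a, g, h}  B5 = {a, c, h}  B6 = {a, b, e}
Tree: B1–B2, B1–B3, B1–B4, B4–B5, B3–B6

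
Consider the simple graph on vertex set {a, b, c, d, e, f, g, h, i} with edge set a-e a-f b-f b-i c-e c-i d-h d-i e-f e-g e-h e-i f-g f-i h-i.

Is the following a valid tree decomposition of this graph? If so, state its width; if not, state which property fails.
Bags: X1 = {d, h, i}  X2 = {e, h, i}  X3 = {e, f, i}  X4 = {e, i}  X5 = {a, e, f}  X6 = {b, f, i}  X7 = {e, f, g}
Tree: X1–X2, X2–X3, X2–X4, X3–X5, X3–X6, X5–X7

A tree decomposition must satisfy three properties: every vertex lies in some bag; for every edge, both endpoints lie together in some bag; and for every vertex, the bags containing it form a connected subtree. Here vertex c appears in no bag, so the decomposition is invalid.

No — vertex c appears in no bag.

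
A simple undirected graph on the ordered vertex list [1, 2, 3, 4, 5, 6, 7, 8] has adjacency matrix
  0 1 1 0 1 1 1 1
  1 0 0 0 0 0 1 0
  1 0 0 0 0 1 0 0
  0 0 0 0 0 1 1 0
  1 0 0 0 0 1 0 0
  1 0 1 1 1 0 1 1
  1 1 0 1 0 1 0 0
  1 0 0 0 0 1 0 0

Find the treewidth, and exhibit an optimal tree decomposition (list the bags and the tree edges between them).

Each bag holds 3 vertices, so the decomposition has width 2, which upper-bounds the treewidth. Conversely, {1, 2, 7} is a clique of size 3, and the vertices of any clique must share a bag in every tree decomposition; so some bag has ≥ 3 vertices and tw(G) ≥ 2. Combining the bounds, tw(G) = 2.

Treewidth 2.
Bags: B1 = {1, 6, 8}  B2 = {1, 6, 7}  B3 = {1, 2, 7}  B4 = {1, 5, 6}  B5 = {4, 6, 7}  B6 = {1, 3, 6}
Tree: B1–B2, B2–B3, B1–B4, B2–B5, B2–B6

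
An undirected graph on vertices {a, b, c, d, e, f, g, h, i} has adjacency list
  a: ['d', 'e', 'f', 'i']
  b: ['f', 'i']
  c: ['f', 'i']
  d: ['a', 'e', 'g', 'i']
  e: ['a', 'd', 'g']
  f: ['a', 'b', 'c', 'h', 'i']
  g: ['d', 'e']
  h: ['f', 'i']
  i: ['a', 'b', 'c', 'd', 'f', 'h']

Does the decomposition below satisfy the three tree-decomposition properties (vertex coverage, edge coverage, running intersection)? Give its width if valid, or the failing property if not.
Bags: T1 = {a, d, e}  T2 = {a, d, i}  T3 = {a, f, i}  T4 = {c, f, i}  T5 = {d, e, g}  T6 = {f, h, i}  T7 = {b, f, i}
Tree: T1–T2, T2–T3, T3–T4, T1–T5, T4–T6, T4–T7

Every vertex of G appears in some bag (union = {a, b, c, d, e, f, g, h, i}); every edge is covered by a bag; and for each vertex v the set of bags containing v is connected in the bag tree. The decomposition is therefore valid. The largest bag has 3 vertices, so the width is 2.

Yes; width 2.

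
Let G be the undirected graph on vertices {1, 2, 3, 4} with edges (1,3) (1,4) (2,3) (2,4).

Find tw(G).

A width-2 tree decomposition is:
Bags: B1 = {1, 3, 4}  B2 = {2, 3, 4}
Tree: B1–B2
Every bag has size at most 3, so the width is 3 − 1 = 2 and tw(G) ≤ 2. The edges 4–1–3–2–4 form a cycle, so G is not a tree and its treewidth is at least 2. The upper and lower bounds meet at 2, so that is the treewidth.

2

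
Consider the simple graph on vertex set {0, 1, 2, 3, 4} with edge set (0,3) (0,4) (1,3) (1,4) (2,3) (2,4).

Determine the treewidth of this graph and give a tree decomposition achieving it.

Each bag holds 3 vertices, so the decomposition has width 2, which upper-bounds the treewidth. The edges 0–3–2–4–0 form a cycle, so G is not a tree and its treewidth is at least 2. Combining the bounds, tw(G) = 2.

Treewidth 2.
One such decomposition:
Bags: B1 = {0, 3, 4}  B2 = {2, 3, 4}  B3 = {1, 3, 4}
Tree: B1–B2, B2–B3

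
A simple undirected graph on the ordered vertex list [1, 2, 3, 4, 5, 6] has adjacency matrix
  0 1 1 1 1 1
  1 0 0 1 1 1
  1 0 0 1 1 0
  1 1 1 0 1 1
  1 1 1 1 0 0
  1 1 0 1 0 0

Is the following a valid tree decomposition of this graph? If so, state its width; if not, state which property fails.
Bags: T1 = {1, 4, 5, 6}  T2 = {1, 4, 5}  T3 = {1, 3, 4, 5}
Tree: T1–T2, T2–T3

A tree decomposition must satisfy three properties: every vertex lies in some bag; for every edge, both endpoints lie together in some bag; and for every vertex, the bags containing it form a connected subtree. Here vertex 2 appears in no bag, so the decomposition is invalid.

No — vertex 2 appears in no bag.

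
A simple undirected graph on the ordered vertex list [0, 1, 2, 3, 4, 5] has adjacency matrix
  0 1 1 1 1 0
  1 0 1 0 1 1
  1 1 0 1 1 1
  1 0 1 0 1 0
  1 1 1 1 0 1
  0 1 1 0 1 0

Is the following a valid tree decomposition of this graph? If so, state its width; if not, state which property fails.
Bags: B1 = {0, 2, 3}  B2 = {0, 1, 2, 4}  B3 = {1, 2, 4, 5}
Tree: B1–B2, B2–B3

No — edge (4,3) lies in no bag.

A tree decomposition must satisfy three properties: every vertex lies in some bag; for every edge, both endpoints lie together in some bag; and for every vertex, the bags containing it form a connected subtree. Here edge (4,3) lies in no bag, so the decomposition is invalid.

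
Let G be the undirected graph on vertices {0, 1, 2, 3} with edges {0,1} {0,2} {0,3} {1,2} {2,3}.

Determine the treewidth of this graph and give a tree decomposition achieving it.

Each bag holds 3 vertices, so the decomposition has width 2, which upper-bounds the treewidth. For the lower bound, the 3 vertices {0, 1, 2} are pairwise adjacent, and any tree decomposition puts a clique entirely inside one bag — forcing width ≥ 2. The upper and lower bounds meet at 2, so that is the treewidth.

Treewidth 2.
One such decomposition:
Bags: B1 = {0, 2, 3}  B2 = {0, 1, 2}
Tree: B1–B2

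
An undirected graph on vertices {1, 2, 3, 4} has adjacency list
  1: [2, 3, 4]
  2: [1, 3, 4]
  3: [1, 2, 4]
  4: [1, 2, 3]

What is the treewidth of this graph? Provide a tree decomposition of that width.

Treewidth 3.
One optimal decomposition is:
Bags: B1 = {1, 2, 3, 4}
Tree: (single bag)

With just one bag of size 4, the width is 4 − 1 = 3, so tw(G) ≤ 3. Conversely, {1, 2, 3, 4} is a clique of size 4, and the vertices of any clique must share a bag in every tree decomposition; so some bag has ≥ 4 vertices and tw(G) ≥ 3. Therefore the treewidth is 3.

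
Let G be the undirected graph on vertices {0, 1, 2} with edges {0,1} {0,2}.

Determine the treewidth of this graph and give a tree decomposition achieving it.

The largest bag has 2 vertices, giving width 1; this decomposition certifies tw(G) ≤ 1. Any graph with an edge has treewidth ≥ 1, and G has the edge 1–0. Hence tw(G) = 1 exactly.

Treewidth 1.
One such decomposition:
Bags: B1 = {0, 1}  B2 = {0, 2}
Tree: B1–B2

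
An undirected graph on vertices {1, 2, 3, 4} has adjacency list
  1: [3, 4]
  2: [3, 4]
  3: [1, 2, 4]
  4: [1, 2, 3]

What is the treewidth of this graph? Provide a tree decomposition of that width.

Treewidth 2.
Bags: B1 = {2, 3, 4}  B2 = {1, 3, 4}
Tree: B1–B2

The largest bag has 3 vertices, giving width 2; this decomposition certifies tw(G) ≤ 2. Conversely, {1, 3, 4} is a clique of size 3, and the vertices of any clique must share a bag in every tree decomposition; so some bag has ≥ 3 vertices and tw(G) ≥ 2. Combining the bounds, tw(G) = 2.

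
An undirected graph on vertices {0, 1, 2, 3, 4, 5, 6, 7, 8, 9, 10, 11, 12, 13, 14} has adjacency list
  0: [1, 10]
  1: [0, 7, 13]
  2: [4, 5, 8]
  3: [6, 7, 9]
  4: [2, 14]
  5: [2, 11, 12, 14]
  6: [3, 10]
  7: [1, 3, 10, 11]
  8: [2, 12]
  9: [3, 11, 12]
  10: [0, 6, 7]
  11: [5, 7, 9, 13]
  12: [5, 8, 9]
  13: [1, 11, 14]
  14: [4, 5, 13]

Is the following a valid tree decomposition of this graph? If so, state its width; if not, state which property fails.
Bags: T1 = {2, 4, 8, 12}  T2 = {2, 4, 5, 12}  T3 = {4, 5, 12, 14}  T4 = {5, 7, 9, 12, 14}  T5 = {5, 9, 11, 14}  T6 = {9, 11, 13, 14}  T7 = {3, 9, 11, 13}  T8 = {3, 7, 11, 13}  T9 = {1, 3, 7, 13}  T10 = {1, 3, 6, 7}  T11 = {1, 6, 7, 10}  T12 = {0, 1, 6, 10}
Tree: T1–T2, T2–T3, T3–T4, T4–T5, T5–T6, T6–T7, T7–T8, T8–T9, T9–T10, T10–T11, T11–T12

A tree decomposition must satisfy three properties: every vertex lies in some bag; for every edge, both endpoints lie together in some bag; and for every vertex, the bags containing it form a connected subtree. Here bags containing vertex 7 are not connected in the tree, so the decomposition is invalid.

No — bags containing vertex 7 are not connected in the tree.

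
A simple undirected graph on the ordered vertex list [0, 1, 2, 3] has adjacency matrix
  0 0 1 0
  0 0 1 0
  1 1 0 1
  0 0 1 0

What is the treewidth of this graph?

1

A width-1 tree decomposition is:
Bags: B1 = {0, 2}  B2 = {1, 2}  B3 = {2, 3}
Tree: B1–B2, B2–B3
The largest bag has 2 vertices, giving width 1; this decomposition certifies tw(G) ≤ 1. Since G has at least one edge (e.g. 2–0), it is not an edgeless graph, so tw(G) ≥ 1. The upper and lower bounds meet at 1, so that is the treewidth.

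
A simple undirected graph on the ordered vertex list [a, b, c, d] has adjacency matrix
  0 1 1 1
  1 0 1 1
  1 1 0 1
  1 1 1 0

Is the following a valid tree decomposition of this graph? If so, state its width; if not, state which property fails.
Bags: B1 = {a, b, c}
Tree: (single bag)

A tree decomposition must satisfy three properties: every vertex lies in some bag; for every edge, both endpoints lie together in some bag; and for every vertex, the bags containing it form a connected subtree. Here vertex d appears in no bag, so the decomposition is invalid.

No — vertex d appears in no bag.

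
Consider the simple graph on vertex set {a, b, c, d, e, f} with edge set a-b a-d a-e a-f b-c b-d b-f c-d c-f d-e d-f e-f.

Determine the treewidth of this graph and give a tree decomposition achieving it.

Treewidth 3.
One such decomposition:
Bags: B1 = {a, d, e, f}  B2 = {a, b, d, f}  B3 = {b, c, d, f}
Tree: B1–B2, B2–B3

The largest bag has 4 vertices, giving width 3; this decomposition certifies tw(G) ≤ 3. For the lower bound, the 4 vertices {b, c, d, f} are pairwise adjacent, and any tree decomposition puts a clique entirely inside one bag — forcing width ≥ 3. The upper and lower bounds meet at 3, so that is the treewidth.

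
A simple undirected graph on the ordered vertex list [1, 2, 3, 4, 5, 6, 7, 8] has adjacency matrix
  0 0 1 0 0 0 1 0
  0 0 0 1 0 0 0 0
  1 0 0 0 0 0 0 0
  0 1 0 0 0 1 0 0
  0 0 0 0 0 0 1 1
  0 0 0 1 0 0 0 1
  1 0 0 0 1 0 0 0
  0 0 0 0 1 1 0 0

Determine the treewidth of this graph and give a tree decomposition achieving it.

Treewidth 1.
Bags: B1 = {1, 3}  B2 = {1, 7}  B3 = {5, 7}  B4 = {5, 8}  B5 = {6, 8}  B6 = {4, 6}  B7 = {2, 4}
Tree: B1–B2, B2–B3, B3–B4, B4–B5, B5–B6, B6–B7

Every bag has size at most 2, so the width is 2 − 1 = 1 and tw(G) ≤ 1. Since G has at least one edge (e.g. 3–1), it is not an edgeless graph, so tw(G) ≥ 1. Hence tw(G) = 1 exactly.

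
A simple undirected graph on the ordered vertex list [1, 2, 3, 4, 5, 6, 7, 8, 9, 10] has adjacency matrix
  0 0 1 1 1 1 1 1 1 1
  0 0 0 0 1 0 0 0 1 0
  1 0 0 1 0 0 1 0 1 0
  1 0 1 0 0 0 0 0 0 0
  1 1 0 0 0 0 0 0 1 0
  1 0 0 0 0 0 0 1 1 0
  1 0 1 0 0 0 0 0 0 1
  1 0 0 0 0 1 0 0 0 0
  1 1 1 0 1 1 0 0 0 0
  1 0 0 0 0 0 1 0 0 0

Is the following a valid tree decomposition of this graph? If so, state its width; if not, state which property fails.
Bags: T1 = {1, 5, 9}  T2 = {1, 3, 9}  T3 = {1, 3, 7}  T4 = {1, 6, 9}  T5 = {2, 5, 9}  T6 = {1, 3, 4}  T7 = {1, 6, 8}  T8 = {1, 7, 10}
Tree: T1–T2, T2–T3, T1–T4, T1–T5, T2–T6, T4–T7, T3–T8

Every vertex of G appears in some bag (union = {1, 2, 3, 4, 5, 6, 7, 8, 9, 10}); every edge is covered by a bag; and for each vertex v the set of bags containing v is connected in the bag tree. The decomposition is therefore valid. The largest bag has 3 vertices, so the width is 2.

Yes; width 2.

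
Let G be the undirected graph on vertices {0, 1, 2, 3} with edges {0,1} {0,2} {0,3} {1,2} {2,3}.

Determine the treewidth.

2

A width-2 tree decomposition is:
Bags: B1 = {0, 1, 2}  B2 = {0, 2, 3}
Tree: B1–B2
Each bag holds 3 vertices, so the decomposition has width 2, which upper-bounds the treewidth. For the lower bound, the 3 vertices {0, 1, 2} are pairwise adjacent, and any tree decomposition puts a clique entirely inside one bag — forcing width ≥ 2. The upper and lower bounds meet at 2, so that is the treewidth.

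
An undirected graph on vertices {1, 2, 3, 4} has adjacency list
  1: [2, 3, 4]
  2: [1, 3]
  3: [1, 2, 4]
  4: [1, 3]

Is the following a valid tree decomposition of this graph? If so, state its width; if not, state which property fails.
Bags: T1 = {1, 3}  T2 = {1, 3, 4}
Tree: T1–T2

No — vertex 2 appears in no bag.

A tree decomposition must satisfy three properties: every vertex lies in some bag; for every edge, both endpoints lie together in some bag; and for every vertex, the bags containing it form a connected subtree. Here vertex 2 appears in no bag, so the decomposition is invalid.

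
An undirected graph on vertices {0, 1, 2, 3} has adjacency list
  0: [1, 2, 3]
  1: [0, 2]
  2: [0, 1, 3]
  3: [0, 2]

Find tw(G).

2

A width-2 tree decomposition is:
Bags: B1 = {0, 1, 2}  B2 = {0, 2, 3}
Tree: B1–B2
The largest bag has 3 vertices, giving width 2; this decomposition certifies tw(G) ≤ 2. On the other hand G contains the 3-clique {0, 1, 2}. A clique must lie in a single bag of any decomposition, so no decomposition can have width below 2. Therefore the treewidth is 2.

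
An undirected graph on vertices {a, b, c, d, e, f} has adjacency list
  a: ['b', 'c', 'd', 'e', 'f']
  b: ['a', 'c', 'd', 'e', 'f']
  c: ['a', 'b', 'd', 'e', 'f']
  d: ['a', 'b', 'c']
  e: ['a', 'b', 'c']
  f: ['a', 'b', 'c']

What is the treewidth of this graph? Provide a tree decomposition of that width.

Each bag holds 4 vertices, so the decomposition has width 3, which upper-bounds the treewidth. On the other hand G contains the 4-clique {a, b, c, d}. A clique must lie in a single bag of any decomposition, so no decomposition can have width below 3. Therefore the treewidth is 3.

Treewidth 3.
One optimal decomposition is:
Bags: B1 = {a, b, c, d}  B2 = {a, b, c, f}  B3 = {a, b, c, e}
Tree: B1–B2, B2–B3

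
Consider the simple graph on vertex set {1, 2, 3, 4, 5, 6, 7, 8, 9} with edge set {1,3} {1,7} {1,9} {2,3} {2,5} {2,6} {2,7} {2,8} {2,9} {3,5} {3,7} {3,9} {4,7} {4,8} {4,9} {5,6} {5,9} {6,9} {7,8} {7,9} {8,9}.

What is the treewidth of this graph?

3

A width-3 tree decomposition is:
Bags: B1 = {2, 3, 7, 9}  B2 = {2, 7, 8, 9}  B3 = {4, 7, 8, 9}  B4 = {2, 3, 5, 9}  B5 = {2, 5, 6, 9}  B6 = {1, 3, 7, 9}
Tree: B1–B2, B2–B3, B1–B4, B4–B5, B1–B6
Every bag has size at most 4, so the width is 4 − 1 = 3 and tw(G) ≤ 3. Conversely, {1, 3, 7, 9} is a clique of size 4, and the vertices of any clique must share a bag in every tree decomposition; so some bag has ≥ 4 vertices and tw(G) ≥ 3. Combining the bounds, tw(G) = 3.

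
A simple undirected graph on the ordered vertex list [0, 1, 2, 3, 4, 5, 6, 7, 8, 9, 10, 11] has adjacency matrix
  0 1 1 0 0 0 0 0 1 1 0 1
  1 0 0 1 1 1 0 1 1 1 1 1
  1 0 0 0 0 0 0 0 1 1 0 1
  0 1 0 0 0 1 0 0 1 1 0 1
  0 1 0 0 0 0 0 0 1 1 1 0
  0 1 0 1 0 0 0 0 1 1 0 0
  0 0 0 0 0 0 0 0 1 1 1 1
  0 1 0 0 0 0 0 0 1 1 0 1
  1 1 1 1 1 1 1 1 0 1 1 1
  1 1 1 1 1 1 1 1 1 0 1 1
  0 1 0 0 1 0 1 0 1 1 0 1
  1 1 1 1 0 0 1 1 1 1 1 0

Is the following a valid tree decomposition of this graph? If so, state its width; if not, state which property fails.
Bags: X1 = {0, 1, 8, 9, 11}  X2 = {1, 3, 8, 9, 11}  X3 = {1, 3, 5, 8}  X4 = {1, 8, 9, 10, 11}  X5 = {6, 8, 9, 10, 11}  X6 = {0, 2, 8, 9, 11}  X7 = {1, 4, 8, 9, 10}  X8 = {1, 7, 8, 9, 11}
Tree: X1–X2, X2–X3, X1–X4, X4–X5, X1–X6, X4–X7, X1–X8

A tree decomposition must satisfy three properties: every vertex lies in some bag; for every edge, both endpoints lie together in some bag; and for every vertex, the bags containing it form a connected subtree. Here edge (9,5) lies in no bag, so the decomposition is invalid.

No — edge (9,5) lies in no bag.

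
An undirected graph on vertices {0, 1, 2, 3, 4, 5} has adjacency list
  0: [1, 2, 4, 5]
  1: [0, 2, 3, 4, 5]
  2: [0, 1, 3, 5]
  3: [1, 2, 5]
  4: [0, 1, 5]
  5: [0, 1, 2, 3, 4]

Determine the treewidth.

3

A width-3 tree decomposition is:
Bags: B1 = {1, 2, 3, 5}  B2 = {0, 1, 2, 5}  B3 = {0, 1, 4, 5}
Tree: B1–B2, B2–B3
Each bag holds 4 vertices, so the decomposition has width 3, which upper-bounds the treewidth. Conversely, {0, 1, 2, 5} is a clique of size 4, and the vertices of any clique must share a bag in every tree decomposition; so some bag has ≥ 4 vertices and tw(G) ≥ 3. The upper and lower bounds meet at 3, so that is the treewidth.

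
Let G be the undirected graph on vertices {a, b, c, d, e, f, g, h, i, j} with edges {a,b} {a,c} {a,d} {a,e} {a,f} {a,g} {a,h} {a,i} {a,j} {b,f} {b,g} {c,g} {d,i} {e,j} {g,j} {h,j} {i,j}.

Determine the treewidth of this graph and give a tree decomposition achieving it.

Treewidth 2.
One optimal decomposition is:
Bags: B1 = {a, b, g}  B2 = {a, c, g}  B3 = {a, g, j}  B4 = {a, b, f}  B5 = {a, e, j}  B6 = {a, i, j}  B7 = {a, h, j}  B8 = {a, d, i}
Tree: B1–B2, B1–B3, B1–B4, B3–B5, B3–B6, B6–B7, B6–B8

The largest bag has 3 vertices, giving width 2; this decomposition certifies tw(G) ≤ 2. For the lower bound, the 3 vertices {a, d, i} are pairwise adjacent, and any tree decomposition puts a clique entirely inside one bag — forcing width ≥ 2. Therefore the treewidth is 2.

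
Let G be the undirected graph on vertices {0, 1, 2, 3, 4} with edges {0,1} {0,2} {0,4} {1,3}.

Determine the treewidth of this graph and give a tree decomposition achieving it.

Treewidth 1.
One such decomposition:
Bags: B1 = {0, 1}  B2 = {1, 3}  B3 = {0, 2}  B4 = {0, 4}
Tree: B1–B2, B1–B3, B3–B4

Every bag has size at most 2, so the width is 2 − 1 = 1 and tw(G) ≤ 1. Since G has at least one edge (e.g. 0–1), it is not an edgeless graph, so tw(G) ≥ 1. Hence tw(G) = 1 exactly.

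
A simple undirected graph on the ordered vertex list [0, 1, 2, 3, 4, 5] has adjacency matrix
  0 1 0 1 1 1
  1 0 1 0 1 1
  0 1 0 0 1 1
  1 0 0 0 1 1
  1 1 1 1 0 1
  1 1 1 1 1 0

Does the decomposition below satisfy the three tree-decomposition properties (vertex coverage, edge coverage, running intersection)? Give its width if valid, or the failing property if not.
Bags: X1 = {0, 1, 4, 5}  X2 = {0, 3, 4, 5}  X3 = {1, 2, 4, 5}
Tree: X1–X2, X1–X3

Yes; width 3.

Vertex coverage: the bags together contain {0, 1, 2, 3, 4, 5}, the full vertex set. Edge coverage: each edge of G has both endpoints in at least one bag. Running intersection: for every vertex, the bags containing it form a connected subtree. All three properties hold, so this is a valid tree decomposition of width max|bag| − 1 = 3, and hence tw(G) ≤ 3.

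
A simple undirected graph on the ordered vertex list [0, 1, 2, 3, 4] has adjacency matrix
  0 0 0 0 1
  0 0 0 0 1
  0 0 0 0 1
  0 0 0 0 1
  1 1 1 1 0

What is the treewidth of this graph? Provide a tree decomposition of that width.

Each bag holds 2 vertices, so the decomposition has width 1, which upper-bounds the treewidth. G has an edge, so its treewidth is at least 1. Therefore the treewidth is 1.

Treewidth 1.
Bags: B1 = {3, 4}  B2 = {2, 4}  B3 = {1, 4}  B4 = {0, 4}
Tree: B1–B2, B1–B3, B3–B4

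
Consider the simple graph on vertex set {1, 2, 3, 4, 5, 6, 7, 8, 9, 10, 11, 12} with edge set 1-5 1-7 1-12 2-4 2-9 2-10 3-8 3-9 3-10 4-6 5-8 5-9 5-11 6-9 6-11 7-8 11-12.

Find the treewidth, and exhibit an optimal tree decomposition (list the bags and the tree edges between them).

Treewidth 3.
Bags: B1 = {2, 4, 6, 10}  B2 = {2, 6, 9, 10}  B3 = {3, 6, 9, 10}  B4 = {3, 6, 9, 11}  B5 = {3, 5, 9, 11}  B6 = {3, 5, 8, 11}  B7 = {5, 8, 11, 12}  B8 = {1, 5, 8, 12}  B9 = {1, 7, 8, 12}
Tree: B1–B2, B2–B3, B3–B4, B4–B5, B5–B6, B6–B7, B7–B8, B8–B9

The largest bag has 4 vertices, giving width 3; this decomposition certifies tw(G) ≤ 3. For the lower bound: the 4 vertex sets {2,4,10}, {6}, {9}, {3,5,8,11} are disjoint, each induces a connected subgraph, and every pair is joined by at least one edge of G. Contracting each set to a single vertex therefore yields K_{4} as a minor, and since treewidth is minor-monotone, tw(G) ≥ tw(K_{4}) = 3. Therefore the treewidth is 3.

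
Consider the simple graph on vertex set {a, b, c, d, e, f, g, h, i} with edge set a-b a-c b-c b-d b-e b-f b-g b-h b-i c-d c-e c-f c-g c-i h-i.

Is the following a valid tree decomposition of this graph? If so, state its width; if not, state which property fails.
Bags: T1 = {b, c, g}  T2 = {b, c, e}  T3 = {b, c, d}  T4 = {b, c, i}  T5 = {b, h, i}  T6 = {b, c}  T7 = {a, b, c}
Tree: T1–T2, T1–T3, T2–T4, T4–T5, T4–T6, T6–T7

A tree decomposition must satisfy three properties: every vertex lies in some bag; for every edge, both endpoints lie together in some bag; and for every vertex, the bags containing it form a connected subtree. Here vertex f appears in no bag, so the decomposition is invalid.

No — vertex f appears in no bag.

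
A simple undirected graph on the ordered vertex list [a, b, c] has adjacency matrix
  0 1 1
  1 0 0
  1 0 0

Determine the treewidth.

1

A width-1 tree decomposition is:
Bags: B1 = {a, b}  B2 = {a, c}
Tree: B1–B2
Each bag holds 2 vertices, so the decomposition has width 1, which upper-bounds the treewidth. G has an edge, so its treewidth is at least 1. Combining the bounds, tw(G) = 1.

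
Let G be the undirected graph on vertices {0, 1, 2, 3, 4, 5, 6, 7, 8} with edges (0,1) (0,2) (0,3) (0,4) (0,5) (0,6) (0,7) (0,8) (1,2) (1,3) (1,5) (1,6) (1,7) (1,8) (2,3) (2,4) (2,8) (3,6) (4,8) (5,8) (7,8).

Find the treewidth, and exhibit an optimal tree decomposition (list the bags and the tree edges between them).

Every bag has size at most 4, so the width is 4 − 1 = 3 and tw(G) ≤ 3. Conversely, {0, 1, 2, 8} is a clique of size 4, and the vertices of any clique must share a bag in every tree decomposition; so some bag has ≥ 4 vertices and tw(G) ≥ 3. Combining the bounds, tw(G) = 3.

Treewidth 3.
One optimal decomposition is:
Bags: B1 = {0, 1, 2, 8}  B2 = {0, 1, 2, 3}  B3 = {0, 2, 4, 8}  B4 = {0, 1, 3, 6}  B5 = {0, 1, 7, 8}  B6 = {0, 1, 5, 8}
Tree: B1–B2, B1–B3, B2–B4, B1–B5, B5–B6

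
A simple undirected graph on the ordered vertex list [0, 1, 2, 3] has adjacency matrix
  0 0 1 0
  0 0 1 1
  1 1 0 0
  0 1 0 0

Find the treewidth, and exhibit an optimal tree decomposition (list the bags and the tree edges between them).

Each bag holds 2 vertices, so the decomposition has width 1, which upper-bounds the treewidth. G has an edge, so its treewidth is at least 1. Therefore the treewidth is 1.

Treewidth 1.
One optimal decomposition is:
Bags: B1 = {1, 3}  B2 = {1, 2}  B3 = {0, 2}
Tree: B1–B2, B2–B3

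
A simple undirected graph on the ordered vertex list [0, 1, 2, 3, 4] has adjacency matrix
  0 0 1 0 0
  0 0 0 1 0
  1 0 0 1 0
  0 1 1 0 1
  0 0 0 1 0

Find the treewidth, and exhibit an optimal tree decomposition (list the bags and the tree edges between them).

Every bag has size at most 2, so the width is 2 − 1 = 1 and tw(G) ≤ 1. Any graph with an edge has treewidth ≥ 1, and G has the edge 2–3. The upper and lower bounds meet at 1, so that is the treewidth.

Treewidth 1.
Bags: B1 = {2, 3}  B2 = {1, 3}  B3 = {3, 4}  B4 = {0, 2}
Tree: B1–B2, B2–B3, B1–B4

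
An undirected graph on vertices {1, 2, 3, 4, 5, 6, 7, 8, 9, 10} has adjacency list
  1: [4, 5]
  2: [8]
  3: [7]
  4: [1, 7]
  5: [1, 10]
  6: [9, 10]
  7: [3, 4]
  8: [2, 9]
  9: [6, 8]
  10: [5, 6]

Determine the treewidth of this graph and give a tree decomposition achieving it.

Each bag holds 2 vertices, so the decomposition has width 1, which upper-bounds the treewidth. Any graph with an edge has treewidth ≥ 1, and G has the edge 2–8. The upper and lower bounds meet at 1, so that is the treewidth.

Treewidth 1.
One optimal decomposition is:
Bags: B1 = {2, 8}  B2 = {8, 9}  B3 = {6, 9}  B4 = {6, 10}  B5 = {5, 10}  B6 = {1, 5}  B7 = {1, 4}  B8 = {4, 7}  B9 = {3, 7}
Tree: B1–B2, B2–B3, B3–B4, B4–B5, B5–B6, B6–B7, B7–B8, B8–B9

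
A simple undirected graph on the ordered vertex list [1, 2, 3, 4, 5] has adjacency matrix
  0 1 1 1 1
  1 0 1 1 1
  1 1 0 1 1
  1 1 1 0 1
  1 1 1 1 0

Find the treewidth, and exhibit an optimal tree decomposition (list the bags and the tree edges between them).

Treewidth 4.
Bags: B1 = {1, 2, 3, 4, 5}
Tree: (single bag)

A single bag containing all 5 vertices is trivially a valid decomposition of width 4. Conversely, {1, 2, 3, 4, 5} is a clique of size 5, and the vertices of any clique must share a bag in every tree decomposition; so some bag has ≥ 5 vertices and tw(G) ≥ 4. Combining the bounds, tw(G) = 4.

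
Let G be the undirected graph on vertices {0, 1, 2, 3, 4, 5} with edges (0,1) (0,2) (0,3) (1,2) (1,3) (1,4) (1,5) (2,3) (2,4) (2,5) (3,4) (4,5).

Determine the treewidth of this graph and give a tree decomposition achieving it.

Treewidth 3.
Bags: B1 = {1, 2, 3, 4}  B2 = {1, 2, 4, 5}  B3 = {0, 1, 2, 3}
Tree: B1–B2, B1–B3

Every bag has size at most 4, so the width is 4 − 1 = 3 and tw(G) ≤ 3. On the other hand G contains the 4-clique {0, 1, 2, 3}. A clique must lie in a single bag of any decomposition, so no decomposition can have width below 3. Hence tw(G) = 3 exactly.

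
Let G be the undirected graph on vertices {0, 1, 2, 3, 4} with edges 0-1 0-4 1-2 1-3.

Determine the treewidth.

A width-1 tree decomposition is:
Bags: B1 = {0, 4}  B2 = {0, 1}  B3 = {1, 3}  B4 = {1, 2}
Tree: B1–B2, B2–B3, B3–B4
The largest bag has 2 vertices, giving width 1; this decomposition certifies tw(G) ≤ 1. Since G has at least one edge (e.g. 0–4), it is not an edgeless graph, so tw(G) ≥ 1. Hence tw(G) = 1 exactly.

1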